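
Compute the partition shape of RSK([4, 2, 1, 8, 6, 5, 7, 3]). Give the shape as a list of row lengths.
Row-insert each entry into an empty tableau.

After inserting 4: P = [[4]].
After inserting 2: P = [[2], [4]].
After inserting 1: P = [[1], [2], [4]].
After inserting 8: P = [[1, 8], [2], [4]].
After inserting 6: P = [[1, 6], [2, 8], [4]].
After inserting 5: P = [[1, 5], [2, 6], [4, 8]].
After inserting 7: P = [[1, 5, 7], [2, 6], [4, 8]].
After inserting 3: P = [[1, 3, 7], [2, 5], [4, 6], [8]].

The final insertion tableau P = [[1, 3, 7], [2, 5], [4, 6], [8]] has shape [3, 2, 2, 1].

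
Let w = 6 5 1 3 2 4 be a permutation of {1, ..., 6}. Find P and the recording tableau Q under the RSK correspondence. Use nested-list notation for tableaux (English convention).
Insert each entry of the permutation into P by Schensted row insertion, recording in Q the position of each new cell.

After inserting 6: P = [[6]].
After inserting 5: P = [[5], [6]].
After inserting 1: P = [[1], [5], [6]].
After inserting 3: P = [[1, 3], [5], [6]].
After inserting 2: P = [[1, 2], [3], [5], [6]].
After inserting 4: P = [[1, 2, 4], [3], [5], [6]].

So P = [[1, 2, 4], [3], [5], [6]], Q = [[1, 4, 6], [2], [3], [5]].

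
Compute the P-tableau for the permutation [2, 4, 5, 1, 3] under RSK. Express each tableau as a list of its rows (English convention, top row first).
Insert 2: appended to row 1. P = [[2]].
Insert 4: appended to row 1. P = [[2, 4]].
Insert 5: appended to row 1. P = [[2, 4, 5]].
Insert 1: 1 bumps 2 from row 1; 2 starts row 2. P = [[1, 4, 5], [2]].
Insert 3: 3 bumps 4 from row 1; 4 appends to row 2. P = [[1, 3, 5], [2, 4]].

So P = [[1, 3, 5], [2, 4]].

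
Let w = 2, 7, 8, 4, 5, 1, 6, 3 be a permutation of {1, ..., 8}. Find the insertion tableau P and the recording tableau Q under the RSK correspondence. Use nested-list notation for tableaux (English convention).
P = [[1, 3, 5, 6], [2, 4], [7, 8]], Q = [[1, 2, 3, 7], [4, 5], [6, 8]]

Insert each entry of the permutation into P by Schensted row insertion, recording in Q the position of each new cell.

Insert 2: appended to row 1. P = [[2]], Q = [[1]].
Insert 7: appended to row 1. P = [[2, 7]], Q = [[1, 2]].
Insert 8: appended to row 1. P = [[2, 7, 8]], Q = [[1, 2, 3]].
Insert 4: 4 bumps 7 from row 1; 7 starts row 2. P = [[2, 4, 8], [7]], Q = [[1, 2, 3], [4]].
Insert 5: 5 bumps 8 from row 1; 8 appends to row 2. P = [[2, 4, 5], [7, 8]], Q = [[1, 2, 3], [4, 5]].
Insert 1: 1 bumps 2 from row 1; 2 bumps 7 from row 2; 7 starts row 3. P = [[1, 4, 5], [2, 8], [7]], Q = [[1, 2, 3], [4, 5], [6]].
Insert 6: appended to row 1. P = [[1, 4, 5, 6], [2, 8], [7]], Q = [[1, 2, 3, 7], [4, 5], [6]].
Insert 3: 3 bumps 4 from row 1; 4 bumps 8 from row 2; 8 appends to row 3. P = [[1, 3, 5, 6], [2, 4], [7, 8]], Q = [[1, 2, 3, 7], [4, 5], [6, 8]].

So P = [[1, 3, 5, 6], [2, 4], [7, 8]], Q = [[1, 2, 3, 7], [4, 5], [6, 8]].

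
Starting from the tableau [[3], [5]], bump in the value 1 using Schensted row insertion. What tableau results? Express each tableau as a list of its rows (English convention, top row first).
[[1], [3], [5]]

In row 1, 1 replaces 3 (the leftmost entry greater than 1); 3 is bumped to row 2. In row 2, 3 replaces 5 (the leftmost entry greater than 3); 5 is bumped to row 3. 5 starts a new row 3. The new tableau is [[1], [3], [5]].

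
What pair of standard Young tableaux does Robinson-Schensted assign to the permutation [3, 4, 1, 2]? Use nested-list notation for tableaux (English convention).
P = [[1, 2], [3, 4]], Q = [[1, 2], [3, 4]]

Insert each entry of the permutation into P by Schensted row insertion, recording in Q the position of each new cell.

Insert 3: appended to row 1. P = [[3]].
Insert 4: appended to row 1. P = [[3, 4]].
Insert 1: 1 bumps 3 from row 1; 3 starts row 2. P = [[1, 4], [3]].
Insert 2: 2 bumps 4 from row 1; 4 appends to row 2. P = [[1, 2], [3, 4]].

So P = [[1, 2], [3, 4]], Q = [[1, 2], [3, 4]].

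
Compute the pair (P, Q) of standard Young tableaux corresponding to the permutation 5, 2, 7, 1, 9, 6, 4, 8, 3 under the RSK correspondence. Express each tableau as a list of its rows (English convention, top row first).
Insert each entry of the permutation into P by Schensted row insertion, recording in Q the position of each new cell.

Insert 5: appended to row 1. P = [[5]].
Insert 2: 2 bumps 5 from row 1; 5 starts row 2. P = [[2], [5]].
Insert 7: appended to row 1. P = [[2, 7], [5]].
Insert 1: 1 bumps 2 from row 1; 2 bumps 5 from row 2; 5 starts row 3. P = [[1, 7], [2], [5]].
Insert 9: appended to row 1. P = [[1, 7, 9], [2], [5]].
Insert 6: 6 bumps 7 from row 1; 7 appends to row 2. P = [[1, 6, 9], [2, 7], [5]].
Insert 4: 4 bumps 6 from row 1; 6 bumps 7 from row 2; 7 appends to row 3. P = [[1, 4, 9], [2, 6], [5, 7]].
Insert 8: 8 bumps 9 from row 1; 9 appends to row 2. P = [[1, 4, 8], [2, 6, 9], [5, 7]].
Insert 3: 3 bumps 4 from row 1; 4 bumps 6 from row 2; 6 bumps 7 from row 3; 7 starts row 4. P = [[1, 3, 8], [2, 4, 9], [5, 6], [7]].

So P = [[1, 3, 8], [2, 4, 9], [5, 6], [7]], Q = [[1, 3, 5], [2, 6, 8], [4, 7], [9]].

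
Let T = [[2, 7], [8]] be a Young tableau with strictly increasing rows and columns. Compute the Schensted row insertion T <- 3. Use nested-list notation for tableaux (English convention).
[[2, 3], [7], [8]]

In row 1, 3 replaces 7 (the leftmost entry greater than 3); 7 is bumped to row 2. In row 2, 7 replaces 8 (the leftmost entry greater than 7); 8 is bumped to row 3. 8 starts a new row 3. The new tableau is [[2, 3], [7], [8]].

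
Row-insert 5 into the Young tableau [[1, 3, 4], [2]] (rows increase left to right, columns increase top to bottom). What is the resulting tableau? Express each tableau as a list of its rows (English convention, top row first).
5 is larger than every entry of row 1, so it is appended to row 1. The new tableau is [[1, 3, 4, 5], [2]].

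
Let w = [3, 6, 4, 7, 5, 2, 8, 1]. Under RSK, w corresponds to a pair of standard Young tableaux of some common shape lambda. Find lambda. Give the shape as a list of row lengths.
Row-insert each entry into an empty tableau.

After inserting 3: P = [[3]].
After inserting 6: P = [[3, 6]].
After inserting 4: P = [[3, 4], [6]].
After inserting 7: P = [[3, 4, 7], [6]].
After inserting 5: P = [[3, 4, 5], [6, 7]].
After inserting 2: P = [[2, 4, 5], [3, 7], [6]].
After inserting 8: P = [[2, 4, 5, 8], [3, 7], [6]].
After inserting 1: P = [[1, 4, 5, 8], [2, 7], [3], [6]].

The final insertion tableau P = [[1, 4, 5, 8], [2, 7], [3], [6]] has shape [4, 2, 1, 1].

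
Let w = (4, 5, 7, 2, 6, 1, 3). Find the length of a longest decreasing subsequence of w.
3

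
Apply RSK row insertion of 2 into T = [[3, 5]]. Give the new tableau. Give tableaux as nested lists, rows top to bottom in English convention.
[[2, 5], [3]]

In row 1, 2 replaces 3 (the leftmost entry greater than 2); 3 is bumped to row 2. 3 starts a new row 2. The new tableau is [[2, 5], [3]].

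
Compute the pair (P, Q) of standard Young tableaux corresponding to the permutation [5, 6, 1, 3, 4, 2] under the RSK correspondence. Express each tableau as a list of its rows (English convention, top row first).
Insert each entry of the permutation into P by Schensted row insertion, recording in Q the position of each new cell.

Insert 5: appended to row 1. P = [[5]].
Insert 6: appended to row 1. P = [[5, 6]].
Insert 1: 1 bumps 5 from row 1; 5 starts row 2. P = [[1, 6], [5]].
Insert 3: 3 bumps 6 from row 1; 6 appends to row 2. P = [[1, 3], [5, 6]].
Insert 4: appended to row 1. P = [[1, 3, 4], [5, 6]].
Insert 2: 2 bumps 3 from row 1; 3 bumps 5 from row 2; 5 starts row 3. P = [[1, 2, 4], [3, 6], [5]].

So P = [[1, 2, 4], [3, 6], [5]], Q = [[1, 2, 5], [3, 4], [6]].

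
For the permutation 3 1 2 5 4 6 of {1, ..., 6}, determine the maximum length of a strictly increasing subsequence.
4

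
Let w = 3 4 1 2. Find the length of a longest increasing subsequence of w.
2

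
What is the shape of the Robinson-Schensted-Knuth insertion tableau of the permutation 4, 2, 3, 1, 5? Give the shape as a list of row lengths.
Row-insert each entry into an empty tableau.

After inserting 4: P = [[4]].
After inserting 2: P = [[2], [4]].
After inserting 3: P = [[2, 3], [4]].
After inserting 1: P = [[1, 3], [2], [4]].
After inserting 5: P = [[1, 3, 5], [2], [4]].

The final insertion tableau P = [[1, 3, 5], [2], [4]] has shape [3, 1, 1].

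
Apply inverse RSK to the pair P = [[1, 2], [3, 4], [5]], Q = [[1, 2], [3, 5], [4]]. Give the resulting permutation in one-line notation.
3 5 4 1 2

Reverse the RSK construction: for i from n down to 1, find the cell of Q containing i, remove the entry at that cell from P, and reverse-bump it up through P; the value ejected from row 1 is w(i).

Step i=5: Q has 5 at row 2, column 2; remove 4 from row 2 of P and reverse-bump: 4 enters row 1 and ejects 2. So w(5) = 2. P is now [[1, 4], [3], [5]].
Step i=4: Q has 4 at row 3, column 1; remove 5 from row 3 of P and reverse-bump: 5 enters row 2 and ejects 3; 3 enters row 1 and ejects 1. So w(4) = 1. P is now [[3, 4], [5]].
Step i=3: Q has 3 at row 2, column 1; remove 5 from row 2 of P and reverse-bump: 5 enters row 1 and ejects 4. So w(3) = 4. P is now [[3, 5]].
Step i=2: Q has 2 at row 1, column 2; remove that cell from P, ejecting 5. So w(2) = 5. P is now [[3]].
Step i=1: Q has 1 at row 1, column 1; remove that cell from P, ejecting 3. So w(1) = 3. P is now [].

So w = 3 5 4 1 2.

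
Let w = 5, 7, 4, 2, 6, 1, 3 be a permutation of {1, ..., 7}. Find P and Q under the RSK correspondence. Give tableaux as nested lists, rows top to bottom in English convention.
Insert each entry of the permutation into P by Schensted row insertion, recording in Q the position of each new cell.

Insert 5: appended to row 1. P = [[5]].
Insert 7: appended to row 1. P = [[5, 7]].
Insert 4: 4 bumps 5 from row 1; 5 starts row 2. P = [[4, 7], [5]].
Insert 2: 2 bumps 4 from row 1; 4 bumps 5 from row 2; 5 starts row 3. P = [[2, 7], [4], [5]].
Insert 6: 6 bumps 7 from row 1; 7 appends to row 2. P = [[2, 6], [4, 7], [5]].
Insert 1: 1 bumps 2 from row 1; 2 bumps 4 from row 2; 4 bumps 5 from row 3; 5 starts row 4. P = [[1, 6], [2, 7], [4], [5]].
Insert 3: 3 bumps 6 from row 1; 6 bumps 7 from row 2; 7 appends to row 3. P = [[1, 3], [2, 6], [4, 7], [5]].

So P = [[1, 3], [2, 6], [4, 7], [5]], Q = [[1, 2], [3, 5], [4, 7], [6]].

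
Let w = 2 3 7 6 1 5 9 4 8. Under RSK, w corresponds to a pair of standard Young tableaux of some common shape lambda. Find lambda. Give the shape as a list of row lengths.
Row-insert each entry into an empty tableau.

After inserting 2: P = [[2]].
After inserting 3: P = [[2, 3]].
After inserting 7: P = [[2, 3, 7]].
After inserting 6: P = [[2, 3, 6], [7]].
After inserting 1: P = [[1, 3, 6], [2], [7]].
After inserting 5: P = [[1, 3, 5], [2, 6], [7]].
After inserting 9: P = [[1, 3, 5, 9], [2, 6], [7]].
After inserting 4: P = [[1, 3, 4, 9], [2, 5], [6], [7]].
After inserting 8: P = [[1, 3, 4, 8], [2, 5, 9], [6], [7]].

The final insertion tableau P = [[1, 3, 4, 8], [2, 5, 9], [6], [7]] has shape [4, 3, 1, 1].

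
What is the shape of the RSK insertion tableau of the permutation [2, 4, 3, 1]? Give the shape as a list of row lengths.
[2, 1, 1]

Row-insert each entry into an empty tableau.

After inserting 2: P = [[2]].
After inserting 4: P = [[2, 4]].
After inserting 3: P = [[2, 3], [4]].
After inserting 1: P = [[1, 3], [2], [4]].

The final insertion tableau P = [[1, 3], [2], [4]] has shape [2, 1, 1].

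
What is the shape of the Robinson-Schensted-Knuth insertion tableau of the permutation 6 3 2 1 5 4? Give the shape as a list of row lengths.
[2, 2, 1, 1]

Row-insert each entry into an empty tableau.

After inserting 6: P = [[6]].
After inserting 3: P = [[3], [6]].
After inserting 2: P = [[2], [3], [6]].
After inserting 1: P = [[1], [2], [3], [6]].
After inserting 5: P = [[1, 5], [2], [3], [6]].
After inserting 4: P = [[1, 4], [2, 5], [3], [6]].

The final insertion tableau P = [[1, 4], [2, 5], [3], [6]] has shape [2, 2, 1, 1].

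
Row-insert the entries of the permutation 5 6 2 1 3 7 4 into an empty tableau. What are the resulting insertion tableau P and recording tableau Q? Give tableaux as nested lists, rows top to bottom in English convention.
Insert each entry of the permutation into P by Schensted row insertion, recording in Q the position of each new cell.

Insert 5: appended to row 1. P = [[5]].
Insert 6: appended to row 1. P = [[5, 6]].
Insert 2: 2 bumps 5 from row 1; 5 starts row 2. P = [[2, 6], [5]].
Insert 1: 1 bumps 2 from row 1; 2 bumps 5 from row 2; 5 starts row 3. P = [[1, 6], [2], [5]].
Insert 3: 3 bumps 6 from row 1; 6 appends to row 2. P = [[1, 3], [2, 6], [5]].
Insert 7: appended to row 1. P = [[1, 3, 7], [2, 6], [5]].
Insert 4: 4 bumps 7 from row 1; 7 appends to row 2. P = [[1, 3, 4], [2, 6, 7], [5]].

So P = [[1, 3, 4], [2, 6, 7], [5]], Q = [[1, 2, 6], [3, 5, 7], [4]].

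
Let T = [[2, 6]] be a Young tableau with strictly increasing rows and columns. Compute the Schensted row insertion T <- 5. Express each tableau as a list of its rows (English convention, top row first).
[[2, 5], [6]]

In row 1, 5 replaces 6 (the leftmost entry greater than 5); 6 is bumped to row 2. 6 starts a new row 2. The new tableau is [[2, 5], [6]].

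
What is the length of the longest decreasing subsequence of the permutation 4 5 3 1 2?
3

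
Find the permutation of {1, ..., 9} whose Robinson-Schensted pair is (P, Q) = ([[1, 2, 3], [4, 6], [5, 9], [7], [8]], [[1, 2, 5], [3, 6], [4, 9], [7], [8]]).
Reverse the RSK construction: for i from n down to 1, find the cell of Q containing i, remove the entry at that cell from P, and reverse-bump it up through P; the value ejected from row 1 is w(i).

Step i=9: Q has 9 at row 3, column 2; remove 9 from row 3 of P and reverse-bump: 9 enters row 2 and ejects 6; 6 enters row 1 and ejects 3. So w(9) = 3. P is now [[1, 2, 6], [4, 9], [5], [7], [8]].
Step i=8: Q has 8 at row 5, column 1; remove 8 from row 5 of P and reverse-bump: 8 enters row 4 and ejects 7; 7 enters row 3 and ejects 5; 5 enters row 2 and ejects 4; 4 enters row 1 and ejects 2. So w(8) = 2. P is now [[1, 4, 6], [5, 9], [7], [8]].
Step i=7: Q has 7 at row 4, column 1; remove 8 from row 4 of P and reverse-bump: 8 enters row 3 and ejects 7; 7 enters row 2 and ejects 5; 5 enters row 1 and ejects 4. So w(7) = 4. P is now [[1, 5, 6], [7, 9], [8]].
Step i=6: Q has 6 at row 2, column 2; remove 9 from row 2 of P and reverse-bump: 9 enters row 1 and ejects 6. So w(6) = 6. P is now [[1, 5, 9], [7], [8]].
Step i=5: Q has 5 at row 1, column 3; remove that cell from P, ejecting 9. So w(5) = 9. P is now [[1, 5], [7], [8]].
Step i=4: Q has 4 at row 3, column 1; remove 8 from row 3 of P and reverse-bump: 8 enters row 2 and ejects 7; 7 enters row 1 and ejects 5. So w(4) = 5. P is now [[1, 7], [8]].
Step i=3: Q has 3 at row 2, column 1; remove 8 from row 2 of P and reverse-bump: 8 enters row 1 and ejects 7. So w(3) = 7. P is now [[1, 8]].
Step i=2: Q has 2 at row 1, column 2; remove that cell from P, ejecting 8. So w(2) = 8. P is now [[1]].
Step i=1: Q has 1 at row 1, column 1; remove that cell from P, ejecting 1. So w(1) = 1. P is now [].

So w = 1 8 7 5 9 6 4 2 3.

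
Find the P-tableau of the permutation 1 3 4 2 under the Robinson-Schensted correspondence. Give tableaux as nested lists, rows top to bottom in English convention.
Insert 1: appended to row 1. P = [[1]].
Insert 3: appended to row 1. P = [[1, 3]].
Insert 4: appended to row 1. P = [[1, 3, 4]].
Insert 2: 2 bumps 3 from row 1; 3 starts row 2. P = [[1, 2, 4], [3]].

So P = [[1, 2, 4], [3]].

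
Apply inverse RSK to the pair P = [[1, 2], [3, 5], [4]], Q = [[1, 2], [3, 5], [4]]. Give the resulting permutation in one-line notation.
4 5 3 1 2

Reverse the RSK construction: for i from n down to 1, find the cell of Q containing i, remove the entry at that cell from P, and reverse-bump it up through P; the value ejected from row 1 is w(i).

Step i=5: Q has 5 at row 2, column 2; remove 5 from row 2 of P and reverse-bump: 5 enters row 1 and ejects 2. So w(5) = 2. P is now [[1, 5], [3], [4]].
Step i=4: Q has 4 at row 3, column 1; remove 4 from row 3 of P and reverse-bump: 4 enters row 2 and ejects 3; 3 enters row 1 and ejects 1. So w(4) = 1. P is now [[3, 5], [4]].
Step i=3: Q has 3 at row 2, column 1; remove 4 from row 2 of P and reverse-bump: 4 enters row 1 and ejects 3. So w(3) = 3. P is now [[4, 5]].
Step i=2: Q has 2 at row 1, column 2; remove that cell from P, ejecting 5. So w(2) = 5. P is now [[4]].
Step i=1: Q has 1 at row 1, column 1; remove that cell from P, ejecting 4. So w(1) = 4. P is now [].

So w = 4 5 3 1 2.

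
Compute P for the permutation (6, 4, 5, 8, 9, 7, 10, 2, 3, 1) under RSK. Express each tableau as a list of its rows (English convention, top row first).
P = [[1, 3, 7, 9, 10], [2, 5], [4, 8], [6]]

Insert 6: appended to row 1. P = [[6]].
Insert 4: 4 bumps 6 from row 1; 6 starts row 2. P = [[4], [6]].
Insert 5: appended to row 1. P = [[4, 5], [6]].
Insert 8: appended to row 1. P = [[4, 5, 8], [6]].
Insert 9: appended to row 1. P = [[4, 5, 8, 9], [6]].
Insert 7: 7 bumps 8 from row 1; 8 appends to row 2. P = [[4, 5, 7, 9], [6, 8]].
Insert 10: appended to row 1. P = [[4, 5, 7, 9, 10], [6, 8]].
Insert 2: 2 bumps 4 from row 1; 4 bumps 6 from row 2; 6 starts row 3. P = [[2, 5, 7, 9, 10], [4, 8], [6]].
Insert 3: 3 bumps 5 from row 1; 5 bumps 8 from row 2; 8 appends to row 3. P = [[2, 3, 7, 9, 10], [4, 5], [6, 8]].
Insert 1: 1 bumps 2 from row 1; 2 bumps 4 from row 2; 4 bumps 6 from row 3; 6 starts row 4. P = [[1, 3, 7, 9, 10], [2, 5], [4, 8], [6]].

So P = [[1, 3, 7, 9, 10], [2, 5], [4, 8], [6]].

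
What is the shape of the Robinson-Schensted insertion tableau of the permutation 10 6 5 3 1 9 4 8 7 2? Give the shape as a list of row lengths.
[3, 2, 2, 2, 1]

Row-insert each entry into an empty tableau.

After inserting 10: P = [[10]].
After inserting 6: P = [[6], [10]].
After inserting 5: P = [[5], [6], [10]].
After inserting 3: P = [[3], [5], [6], [10]].
After inserting 1: P = [[1], [3], [5], [6], [10]].
After inserting 9: P = [[1, 9], [3], [5], [6], [10]].
After inserting 4: P = [[1, 4], [3, 9], [5], [6], [10]].
After inserting 8: P = [[1, 4, 8], [3, 9], [5], [6], [10]].
After inserting 7: P = [[1, 4, 7], [3, 8], [5, 9], [6], [10]].
After inserting 2: P = [[1, 2, 7], [3, 4], [5, 8], [6, 9], [10]].

The final insertion tableau P = [[1, 2, 7], [3, 4], [5, 8], [6, 9], [10]] has shape [3, 2, 2, 2, 1].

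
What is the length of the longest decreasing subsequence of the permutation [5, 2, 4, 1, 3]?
3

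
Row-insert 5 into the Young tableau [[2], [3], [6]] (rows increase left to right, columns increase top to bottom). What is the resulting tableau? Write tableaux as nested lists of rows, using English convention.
5 is larger than every entry of row 1, so it is appended to row 1. The new tableau is [[2, 5], [3], [6]].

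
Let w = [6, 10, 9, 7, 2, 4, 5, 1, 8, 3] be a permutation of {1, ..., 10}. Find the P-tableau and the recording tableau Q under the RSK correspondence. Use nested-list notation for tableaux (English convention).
Insert each entry of the permutation into P by Schensted row insertion, recording in Q the position of each new cell.

Insert 6: appended to row 1. P = [[6]].
Insert 10: appended to row 1. P = [[6, 10]].
Insert 9: 9 bumps 10 from row 1; 10 starts row 2. P = [[6, 9], [10]].
Insert 7: 7 bumps 9 from row 1; 9 bumps 10 from row 2; 10 starts row 3. P = [[6, 7], [9], [10]].
Insert 2: 2 bumps 6 from row 1; 6 bumps 9 from row 2; 9 bumps 10 from row 3; 10 starts row 4. P = [[2, 7], [6], [9], [10]].
Insert 4: 4 bumps 7 from row 1; 7 appends to row 2. P = [[2, 4], [6, 7], [9], [10]].
Insert 5: appended to row 1. P = [[2, 4, 5], [6, 7], [9], [10]].
Insert 1: 1 bumps 2 from row 1; 2 bumps 6 from row 2; 6 bumps 9 from row 3; 9 bumps 10 from row 4; 10 starts row 5. P = [[1, 4, 5], [2, 7], [6], [9], [10]].
Insert 8: appended to row 1. P = [[1, 4, 5, 8], [2, 7], [6], [9], [10]].
Insert 3: 3 bumps 4 from row 1; 4 bumps 7 from row 2; 7 appends to row 3. P = [[1, 3, 5, 8], [2, 4], [6, 7], [9], [10]].

So P = [[1, 3, 5, 8], [2, 4], [6, 7], [9], [10]], Q = [[1, 2, 7, 9], [3, 6], [4, 10], [5], [8]].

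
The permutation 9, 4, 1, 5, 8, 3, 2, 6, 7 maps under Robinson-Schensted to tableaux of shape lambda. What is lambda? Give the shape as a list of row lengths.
[4, 3, 1, 1]

Row-insert each entry into an empty tableau.

After inserting 9: P = [[9]].
After inserting 4: P = [[4], [9]].
After inserting 1: P = [[1], [4], [9]].
After inserting 5: P = [[1, 5], [4], [9]].
After inserting 8: P = [[1, 5, 8], [4], [9]].
After inserting 3: P = [[1, 3, 8], [4, 5], [9]].
After inserting 2: P = [[1, 2, 8], [3, 5], [4], [9]].
After inserting 6: P = [[1, 2, 6], [3, 5, 8], [4], [9]].
After inserting 7: P = [[1, 2, 6, 7], [3, 5, 8], [4], [9]].

The final insertion tableau P = [[1, 2, 6, 7], [3, 5, 8], [4], [9]] has shape [4, 3, 1, 1].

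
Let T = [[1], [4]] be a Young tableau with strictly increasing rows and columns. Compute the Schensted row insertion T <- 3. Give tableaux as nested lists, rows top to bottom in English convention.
[[1, 3], [4]]

3 is larger than every entry of row 1, so it is appended to row 1. The new tableau is [[1, 3], [4]].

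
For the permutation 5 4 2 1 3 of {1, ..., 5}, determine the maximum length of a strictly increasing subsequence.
2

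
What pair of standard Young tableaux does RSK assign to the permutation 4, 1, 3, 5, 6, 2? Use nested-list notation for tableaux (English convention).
P = [[1, 2, 5, 6], [3], [4]], Q = [[1, 3, 4, 5], [2], [6]]

Insert each entry of the permutation into P by Schensted row insertion, recording in Q the position of each new cell.

Insert 4: appended to row 1. P = [[4]].
Insert 1: 1 bumps 4 from row 1; 4 starts row 2. P = [[1], [4]].
Insert 3: appended to row 1. P = [[1, 3], [4]].
Insert 5: appended to row 1. P = [[1, 3, 5], [4]].
Insert 6: appended to row 1. P = [[1, 3, 5, 6], [4]].
Insert 2: 2 bumps 3 from row 1; 3 bumps 4 from row 2; 4 starts row 3. P = [[1, 2, 5, 6], [3], [4]].

So P = [[1, 2, 5, 6], [3], [4]], Q = [[1, 3, 4, 5], [2], [6]].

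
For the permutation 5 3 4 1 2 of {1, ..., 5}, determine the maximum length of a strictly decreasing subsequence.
3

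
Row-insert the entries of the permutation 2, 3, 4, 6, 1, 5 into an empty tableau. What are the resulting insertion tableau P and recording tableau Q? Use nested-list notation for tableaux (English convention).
P = [[1, 3, 4, 5], [2, 6]], Q = [[1, 2, 3, 4], [5, 6]]

Insert each entry of the permutation into P by Schensted row insertion, recording in Q the position of each new cell.

After inserting 2: P = [[2]].
After inserting 3: P = [[2, 3]].
After inserting 4: P = [[2, 3, 4]].
After inserting 6: P = [[2, 3, 4, 6]].
After inserting 1: P = [[1, 3, 4, 6], [2]].
After inserting 5: P = [[1, 3, 4, 5], [2, 6]].

So P = [[1, 3, 4, 5], [2, 6]], Q = [[1, 2, 3, 4], [5, 6]].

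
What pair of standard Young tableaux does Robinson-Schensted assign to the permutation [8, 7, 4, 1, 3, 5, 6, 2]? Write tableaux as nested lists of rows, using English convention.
Insert each entry of the permutation into P by Schensted row insertion, recording in Q the position of each new cell.

Insert 8: appended to row 1. P = [[8]].
Insert 7: 7 bumps 8 from row 1; 8 starts row 2. P = [[7], [8]].
Insert 4: 4 bumps 7 from row 1; 7 bumps 8 from row 2; 8 starts row 3. P = [[4], [7], [8]].
Insert 1: 1 bumps 4 from row 1; 4 bumps 7 from row 2; 7 bumps 8 from row 3; 8 starts row 4. P = [[1], [4], [7], [8]].
Insert 3: appended to row 1. P = [[1, 3], [4], [7], [8]].
Insert 5: appended to row 1. P = [[1, 3, 5], [4], [7], [8]].
Insert 6: appended to row 1. P = [[1, 3, 5, 6], [4], [7], [8]].
Insert 2: 2 bumps 3 from row 1; 3 bumps 4 from row 2; 4 bumps 7 from row 3; 7 bumps 8 from row 4; 8 starts row 5. P = [[1, 2, 5, 6], [3], [4], [7], [8]].

So P = [[1, 2, 5, 6], [3], [4], [7], [8]], Q = [[1, 5, 6, 7], [2], [3], [4], [8]].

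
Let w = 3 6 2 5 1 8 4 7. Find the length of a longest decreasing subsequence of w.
3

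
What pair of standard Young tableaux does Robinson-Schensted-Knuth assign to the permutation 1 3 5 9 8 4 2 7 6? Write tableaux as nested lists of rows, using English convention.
Insert each entry of the permutation into P by Schensted row insertion, recording in Q the position of each new cell.

Insert 1: appended to row 1. P = [[1]].
Insert 3: appended to row 1. P = [[1, 3]].
Insert 5: appended to row 1. P = [[1, 3, 5]].
Insert 9: appended to row 1. P = [[1, 3, 5, 9]].
Insert 8: 8 bumps 9 from row 1; 9 starts row 2. P = [[1, 3, 5, 8], [9]].
Insert 4: 4 bumps 5 from row 1; 5 bumps 9 from row 2; 9 starts row 3. P = [[1, 3, 4, 8], [5], [9]].
Insert 2: 2 bumps 3 from row 1; 3 bumps 5 from row 2; 5 bumps 9 from row 3; 9 starts row 4. P = [[1, 2, 4, 8], [3], [5], [9]].
Insert 7: 7 bumps 8 from row 1; 8 appends to row 2. P = [[1, 2, 4, 7], [3, 8], [5], [9]].
Insert 6: 6 bumps 7 from row 1; 7 bumps 8 from row 2; 8 appends to row 3. P = [[1, 2, 4, 6], [3, 7], [5, 8], [9]].

So P = [[1, 2, 4, 6], [3, 7], [5, 8], [9]], Q = [[1, 2, 3, 4], [5, 8], [6, 9], [7]].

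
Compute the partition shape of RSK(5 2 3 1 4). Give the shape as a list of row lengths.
RSK row insertion gives P = [[1, 3, 4], [2], [5]], which has shape [3, 1, 1].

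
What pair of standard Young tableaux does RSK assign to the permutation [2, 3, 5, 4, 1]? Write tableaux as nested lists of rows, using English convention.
P = [[1, 3, 4], [2], [5]], Q = [[1, 2, 3], [4], [5]]

Insert each entry of the permutation into P by Schensted row insertion, recording in Q the position of each new cell.

Insert 2: appended to row 1. P = [[2]].
Insert 3: appended to row 1. P = [[2, 3]].
Insert 5: appended to row 1. P = [[2, 3, 5]].
Insert 4: 4 bumps 5 from row 1; 5 starts row 2. P = [[2, 3, 4], [5]].
Insert 1: 1 bumps 2 from row 1; 2 bumps 5 from row 2; 5 starts row 3. P = [[1, 3, 4], [2], [5]].

So P = [[1, 3, 4], [2], [5]], Q = [[1, 2, 3], [4], [5]].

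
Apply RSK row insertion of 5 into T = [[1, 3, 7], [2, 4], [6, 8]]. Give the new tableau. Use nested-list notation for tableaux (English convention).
[[1, 3, 5], [2, 4, 7], [6, 8]]

In row 1, 5 replaces 7 (the leftmost entry greater than 5); 7 is bumped to row 2. 7 is appended to row 2. The new tableau is [[1, 3, 5], [2, 4, 7], [6, 8]].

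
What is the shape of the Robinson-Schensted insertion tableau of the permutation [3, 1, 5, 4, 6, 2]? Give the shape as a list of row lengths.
Row-insert each entry into an empty tableau.

After inserting 3: P = [[3]].
After inserting 1: P = [[1], [3]].
After inserting 5: P = [[1, 5], [3]].
After inserting 4: P = [[1, 4], [3, 5]].
After inserting 6: P = [[1, 4, 6], [3, 5]].
After inserting 2: P = [[1, 2, 6], [3, 4], [5]].

The final insertion tableau P = [[1, 2, 6], [3, 4], [5]] has shape [3, 2, 1].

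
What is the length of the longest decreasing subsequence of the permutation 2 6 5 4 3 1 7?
5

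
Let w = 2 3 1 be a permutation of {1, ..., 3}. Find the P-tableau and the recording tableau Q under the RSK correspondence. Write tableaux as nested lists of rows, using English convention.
Insert each entry of the permutation into P by Schensted row insertion, recording in Q the position of each new cell.

Insert 2: appended to row 1. P = [[2]].
Insert 3: appended to row 1. P = [[2, 3]].
Insert 1: 1 bumps 2 from row 1; 2 starts row 2. P = [[1, 3], [2]].

So P = [[1, 3], [2]], Q = [[1, 2], [3]].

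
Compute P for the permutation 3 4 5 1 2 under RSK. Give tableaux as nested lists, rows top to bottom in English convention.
Insert 3: appended to row 1. P = [[3]].
Insert 4: appended to row 1. P = [[3, 4]].
Insert 5: appended to row 1. P = [[3, 4, 5]].
Insert 1: 1 bumps 3 from row 1; 3 starts row 2. P = [[1, 4, 5], [3]].
Insert 2: 2 bumps 4 from row 1; 4 appends to row 2. P = [[1, 2, 5], [3, 4]].

So P = [[1, 2, 5], [3, 4]].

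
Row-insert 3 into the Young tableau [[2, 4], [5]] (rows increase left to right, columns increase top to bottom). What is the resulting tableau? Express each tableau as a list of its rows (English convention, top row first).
In row 1, 3 replaces 4 (the leftmost entry greater than 3); 4 is bumped to row 2. In row 2, 4 replaces 5 (the leftmost entry greater than 4); 5 is bumped to row 3. 5 starts a new row 3. The new tableau is [[2, 3], [4], [5]].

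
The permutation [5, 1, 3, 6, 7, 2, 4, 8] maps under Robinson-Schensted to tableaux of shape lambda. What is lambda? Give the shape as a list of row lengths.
[5, 2, 1]

Row-insert each entry into an empty tableau.

After inserting 5: P = [[5]].
After inserting 1: P = [[1], [5]].
After inserting 3: P = [[1, 3], [5]].
After inserting 6: P = [[1, 3, 6], [5]].
After inserting 7: P = [[1, 3, 6, 7], [5]].
After inserting 2: P = [[1, 2, 6, 7], [3], [5]].
After inserting 4: P = [[1, 2, 4, 7], [3, 6], [5]].
After inserting 8: P = [[1, 2, 4, 7, 8], [3, 6], [5]].

The final insertion tableau P = [[1, 2, 4, 7, 8], [3, 6], [5]] has shape [5, 2, 1].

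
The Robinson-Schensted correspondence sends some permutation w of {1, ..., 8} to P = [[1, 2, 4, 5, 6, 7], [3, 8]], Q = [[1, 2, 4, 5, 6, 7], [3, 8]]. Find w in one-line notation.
Reverse RSK: for i = n, n-1, ..., 1, locate i in Q, remove the corresponding corner cell from P, and reverse-bump its entry up through P; the value ejected from row 1 is w(i).

So w = 1 3 2 4 5 6 8 7.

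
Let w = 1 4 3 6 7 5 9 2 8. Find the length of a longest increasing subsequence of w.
5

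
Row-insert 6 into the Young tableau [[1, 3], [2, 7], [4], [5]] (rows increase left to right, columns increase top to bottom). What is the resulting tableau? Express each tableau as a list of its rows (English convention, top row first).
6 is larger than every entry of row 1, so it is appended to row 1. The new tableau is [[1, 3, 6], [2, 7], [4], [5]].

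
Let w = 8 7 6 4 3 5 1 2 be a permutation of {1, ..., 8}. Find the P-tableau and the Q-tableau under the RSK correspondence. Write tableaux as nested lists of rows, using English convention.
Insert each entry of the permutation into P by Schensted row insertion, recording in Q the position of each new cell.

Insert 8: appended to row 1. P = [[8]].
Insert 7: 7 bumps 8 from row 1; 8 starts row 2. P = [[7], [8]].
Insert 6: 6 bumps 7 from row 1; 7 bumps 8 from row 2; 8 starts row 3. P = [[6], [7], [8]].
Insert 4: 4 bumps 6 from row 1; 6 bumps 7 from row 2; 7 bumps 8 from row 3; 8 starts row 4. P = [[4], [6], [7], [8]].
Insert 3: 3 bumps 4 from row 1; 4 bumps 6 from row 2; 6 bumps 7 from row 3; 7 bumps 8 from row 4; 8 starts row 5. P = [[3], [4], [6], [7], [8]].
Insert 5: appended to row 1. P = [[3, 5], [4], [6], [7], [8]].
Insert 1: 1 bumps 3 from row 1; 3 bumps 4 from row 2; 4 bumps 6 from row 3; 6 bumps 7 from row 4; 7 bumps 8 from row 5; 8 starts row 6. P = [[1, 5], [3], [4], [6], [7], [8]].
Insert 2: 2 bumps 5 from row 1; 5 appends to row 2. P = [[1, 2], [3, 5], [4], [6], [7], [8]].

So P = [[1, 2], [3, 5], [4], [6], [7], [8]], Q = [[1, 6], [2, 8], [3], [4], [5], [7]].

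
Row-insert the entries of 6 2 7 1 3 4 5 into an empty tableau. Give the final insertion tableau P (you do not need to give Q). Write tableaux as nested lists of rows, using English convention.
Insert 6: appended to row 1. P = [[6]].
Insert 2: 2 bumps 6 from row 1; 6 starts row 2. P = [[2], [6]].
Insert 7: appended to row 1. P = [[2, 7], [6]].
Insert 1: 1 bumps 2 from row 1; 2 bumps 6 from row 2; 6 starts row 3. P = [[1, 7], [2], [6]].
Insert 3: 3 bumps 7 from row 1; 7 appends to row 2. P = [[1, 3], [2, 7], [6]].
Insert 4: appended to row 1. P = [[1, 3, 4], [2, 7], [6]].
Insert 5: appended to row 1. P = [[1, 3, 4, 5], [2, 7], [6]].

So P = [[1, 3, 4, 5], [2, 7], [6]].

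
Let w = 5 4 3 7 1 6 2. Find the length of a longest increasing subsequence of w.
2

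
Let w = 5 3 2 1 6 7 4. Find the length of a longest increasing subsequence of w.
3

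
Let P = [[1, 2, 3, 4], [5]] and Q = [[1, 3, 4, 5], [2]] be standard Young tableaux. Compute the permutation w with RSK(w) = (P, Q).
Reverse the RSK construction: for i from n down to 1, find the cell of Q containing i, remove the entry at that cell from P, and reverse-bump it up through P; the value ejected from row 1 is w(i).

Step i=5: Q has 5 at row 1, column 4; remove that cell from P, ejecting 4. So w(5) = 4. P is now [[1, 2, 3], [5]].
Step i=4: Q has 4 at row 1, column 3; remove that cell from P, ejecting 3. So w(4) = 3. P is now [[1, 2], [5]].
Step i=3: Q has 3 at row 1, column 2; remove that cell from P, ejecting 2. So w(3) = 2. P is now [[1], [5]].
Step i=2: Q has 2 at row 2, column 1; remove 5 from row 2 of P and reverse-bump: 5 enters row 1 and ejects 1. So w(2) = 1. P is now [[5]].
Step i=1: Q has 1 at row 1, column 1; remove that cell from P, ejecting 5. So w(1) = 5. P is now [].

So w = 5 1 2 3 4.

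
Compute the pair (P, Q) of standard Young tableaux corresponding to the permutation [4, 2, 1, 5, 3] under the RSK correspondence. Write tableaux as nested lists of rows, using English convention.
Insert each entry of the permutation into P by Schensted row insertion, recording in Q the position of each new cell.

Insert 4: appended to row 1. P = [[4]], Q = [[1]].
Insert 2: 2 bumps 4 from row 1; 4 starts row 2. P = [[2], [4]], Q = [[1], [2]].
Insert 1: 1 bumps 2 from row 1; 2 bumps 4 from row 2; 4 starts row 3. P = [[1], [2], [4]], Q = [[1], [2], [3]].
Insert 5: appended to row 1. P = [[1, 5], [2], [4]], Q = [[1, 4], [2], [3]].
Insert 3: 3 bumps 5 from row 1; 5 appends to row 2. P = [[1, 3], [2, 5], [4]], Q = [[1, 4], [2, 5], [3]].

So P = [[1, 3], [2, 5], [4]], Q = [[1, 4], [2, 5], [3]].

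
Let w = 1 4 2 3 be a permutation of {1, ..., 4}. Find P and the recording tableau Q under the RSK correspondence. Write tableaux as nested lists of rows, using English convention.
P = [[1, 2, 3], [4]], Q = [[1, 2, 4], [3]]

Insert each entry of the permutation into P by Schensted row insertion, recording in Q the position of each new cell.

Insert 1: appended to row 1. P = [[1]].
Insert 4: appended to row 1. P = [[1, 4]].
Insert 2: 2 bumps 4 from row 1; 4 starts row 2. P = [[1, 2], [4]].
Insert 3: appended to row 1. P = [[1, 2, 3], [4]].

So P = [[1, 2, 3], [4]], Q = [[1, 2, 4], [3]].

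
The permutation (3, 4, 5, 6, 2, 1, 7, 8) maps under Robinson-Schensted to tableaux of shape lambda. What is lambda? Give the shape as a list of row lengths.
[6, 1, 1]

Row-insert each entry into an empty tableau.

After inserting 3: P = [[3]].
After inserting 4: P = [[3, 4]].
After inserting 5: P = [[3, 4, 5]].
After inserting 6: P = [[3, 4, 5, 6]].
After inserting 2: P = [[2, 4, 5, 6], [3]].
After inserting 1: P = [[1, 4, 5, 6], [2], [3]].
After inserting 7: P = [[1, 4, 5, 6, 7], [2], [3]].
After inserting 8: P = [[1, 4, 5, 6, 7, 8], [2], [3]].

The final insertion tableau P = [[1, 4, 5, 6, 7, 8], [2], [3]] has shape [6, 1, 1].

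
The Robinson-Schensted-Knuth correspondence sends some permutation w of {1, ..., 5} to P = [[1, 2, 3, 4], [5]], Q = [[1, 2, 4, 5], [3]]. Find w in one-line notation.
Reverse the RSK construction: for i from n down to 1, find the cell of Q containing i, remove the entry at that cell from P, and reverse-bump it up through P; the value ejected from row 1 is w(i).

Step i=5: Q has 5 at row 1, column 4; remove that cell from P, ejecting 4. So w(5) = 4. P is now [[1, 2, 3], [5]].
Step i=4: Q has 4 at row 1, column 3; remove that cell from P, ejecting 3. So w(4) = 3. P is now [[1, 2], [5]].
Step i=3: Q has 3 at row 2, column 1; remove 5 from row 2 of P and reverse-bump: 5 enters row 1 and ejects 2. So w(3) = 2. P is now [[1, 5]].
Step i=2: Q has 2 at row 1, column 2; remove that cell from P, ejecting 5. So w(2) = 5. P is now [[1]].
Step i=1: Q has 1 at row 1, column 1; remove that cell from P, ejecting 1. So w(1) = 1. P is now [].

So w = 1 5 2 3 4.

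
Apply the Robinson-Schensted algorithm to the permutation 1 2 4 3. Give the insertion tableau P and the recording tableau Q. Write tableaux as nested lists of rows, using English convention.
Insert each entry of the permutation into P by Schensted row insertion, recording in Q the position of each new cell.

Insert 1: appended to row 1. P = [[1]], Q = [[1]].
Insert 2: appended to row 1. P = [[1, 2]], Q = [[1, 2]].
Insert 4: appended to row 1. P = [[1, 2, 4]], Q = [[1, 2, 3]].
Insert 3: 3 bumps 4 from row 1; 4 starts row 2. P = [[1, 2, 3], [4]], Q = [[1, 2, 3], [4]].

So P = [[1, 2, 3], [4]], Q = [[1, 2, 3], [4]].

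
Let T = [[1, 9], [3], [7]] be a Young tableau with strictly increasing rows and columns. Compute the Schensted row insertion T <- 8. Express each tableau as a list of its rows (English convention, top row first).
In row 1, 8 replaces 9 (the leftmost entry greater than 8); 9 is bumped to row 2. 9 is appended to row 2. The new tableau is [[1, 8], [3, 9], [7]].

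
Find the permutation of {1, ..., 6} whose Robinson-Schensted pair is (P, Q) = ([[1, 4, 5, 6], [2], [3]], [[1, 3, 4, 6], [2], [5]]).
3 2 4 5 1 6

Reverse the RSK construction: for i from n down to 1, find the cell of Q containing i, remove the entry at that cell from P, and reverse-bump it up through P; the value ejected from row 1 is w(i).

Step i=6: Q has 6 at row 1, column 4; remove that cell from P, ejecting 6. So w(6) = 6. P is now [[1, 4, 5], [2], [3]].
Step i=5: Q has 5 at row 3, column 1; remove 3 from row 3 of P and reverse-bump: 3 enters row 2 and ejects 2; 2 enters row 1 and ejects 1. So w(5) = 1. P is now [[2, 4, 5], [3]].
Step i=4: Q has 4 at row 1, column 3; remove that cell from P, ejecting 5. So w(4) = 5. P is now [[2, 4], [3]].
Step i=3: Q has 3 at row 1, column 2; remove that cell from P, ejecting 4. So w(3) = 4. P is now [[2], [3]].
Step i=2: Q has 2 at row 2, column 1; remove 3 from row 2 of P and reverse-bump: 3 enters row 1 and ejects 2. So w(2) = 2. P is now [[3]].
Step i=1: Q has 1 at row 1, column 1; remove that cell from P, ejecting 3. So w(1) = 3. P is now [].

So w = 3 2 4 5 1 6.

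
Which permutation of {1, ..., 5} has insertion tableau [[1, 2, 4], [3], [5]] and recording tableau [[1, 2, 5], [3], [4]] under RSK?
Reverse the RSK construction: for i from n down to 1, find the cell of Q containing i, remove the entry at that cell from P, and reverse-bump it up through P; the value ejected from row 1 is w(i).

Step i=5: Q has 5 at row 1, column 3; remove that cell from P, ejecting 4. So w(5) = 4. P is now [[1, 2], [3], [5]].
Step i=4: Q has 4 at row 3, column 1; remove 5 from row 3 of P and reverse-bump: 5 enters row 2 and ejects 3; 3 enters row 1 and ejects 2. So w(4) = 2. P is now [[1, 3], [5]].
Step i=3: Q has 3 at row 2, column 1; remove 5 from row 2 of P and reverse-bump: 5 enters row 1 and ejects 3. So w(3) = 3. P is now [[1, 5]].
Step i=2: Q has 2 at row 1, column 2; remove that cell from P, ejecting 5. So w(2) = 5. P is now [[1]].
Step i=1: Q has 1 at row 1, column 1; remove that cell from P, ejecting 1. So w(1) = 1. P is now [].

So w = 1 5 3 2 4.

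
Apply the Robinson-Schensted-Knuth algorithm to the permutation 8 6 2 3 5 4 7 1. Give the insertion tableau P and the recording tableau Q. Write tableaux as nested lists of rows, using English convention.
Insert each entry of the permutation into P by Schensted row insertion, recording in Q the position of each new cell.

Insert 8: appended to row 1. P = [[8]].
Insert 6: 6 bumps 8 from row 1; 8 starts row 2. P = [[6], [8]].
Insert 2: 2 bumps 6 from row 1; 6 bumps 8 from row 2; 8 starts row 3. P = [[2], [6], [8]].
Insert 3: appended to row 1. P = [[2, 3], [6], [8]].
Insert 5: appended to row 1. P = [[2, 3, 5], [6], [8]].
Insert 4: 4 bumps 5 from row 1; 5 bumps 6 from row 2; 6 bumps 8 from row 3; 8 starts row 4. P = [[2, 3, 4], [5], [6], [8]].
Insert 7: appended to row 1. P = [[2, 3, 4, 7], [5], [6], [8]].
Insert 1: 1 bumps 2 from row 1; 2 bumps 5 from row 2; 5 bumps 6 from row 3; 6 bumps 8 from row 4; 8 starts row 5. P = [[1, 3, 4, 7], [2], [5], [6], [8]].

So P = [[1, 3, 4, 7], [2], [5], [6], [8]], Q = [[1, 4, 5, 7], [2], [3], [6], [8]].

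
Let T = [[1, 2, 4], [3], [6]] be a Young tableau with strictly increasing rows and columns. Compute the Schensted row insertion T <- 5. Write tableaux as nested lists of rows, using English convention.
5 is larger than every entry of row 1, so it is appended to row 1. The new tableau is [[1, 2, 4, 5], [3], [6]].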